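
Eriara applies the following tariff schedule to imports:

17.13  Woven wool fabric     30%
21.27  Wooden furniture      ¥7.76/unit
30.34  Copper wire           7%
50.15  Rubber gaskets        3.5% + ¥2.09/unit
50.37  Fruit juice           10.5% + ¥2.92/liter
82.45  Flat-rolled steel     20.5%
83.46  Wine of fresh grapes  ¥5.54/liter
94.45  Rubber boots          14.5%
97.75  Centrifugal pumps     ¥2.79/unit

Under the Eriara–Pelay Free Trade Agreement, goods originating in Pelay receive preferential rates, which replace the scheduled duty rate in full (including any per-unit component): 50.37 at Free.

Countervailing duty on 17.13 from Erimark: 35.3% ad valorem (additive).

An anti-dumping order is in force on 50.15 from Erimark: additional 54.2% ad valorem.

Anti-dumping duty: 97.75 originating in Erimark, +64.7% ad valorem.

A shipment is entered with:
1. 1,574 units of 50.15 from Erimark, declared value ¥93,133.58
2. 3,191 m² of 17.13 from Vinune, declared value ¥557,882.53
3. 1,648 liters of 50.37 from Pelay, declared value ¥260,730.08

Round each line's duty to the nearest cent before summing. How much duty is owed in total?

Line 1 (50.15, Erimark, 1,574 units, ¥93,133.58):
Base rate for 50.15 is 3.5% + ¥2.09/unit.
Additional duty on 50.15 from Erimark: +54.2%. Applied ad valorem rate: 3.5% + 54.2% = 57.7%.
Duty = ¥93,133.58 × 57.7% + 1,574 × ¥2.09 = ¥57,027.74.
Line 2 (17.13, Vinune, 3,191 m², ¥557,882.53):
Base rate for 17.13 is 30%.
The additional-duty order on 17.13 targets Erimark, not Vinune; it does not apply.
Duty = ¥557,882.53 × 30% = ¥167,364.76.
Line 3 (50.37, Pelay, 1,648 liters, ¥260,730.08):
Base rate for 50.37 is 10.5% + ¥2.92/liter.
Origin Pelay qualifies under the Eriara–Pelay agreement and 50.37 is covered: preferential rate Free applies instead.
Duty = ¥260,730.08 × 0% = ¥0.00.
Total = ¥57,027.74 + ¥167,364.76 + ¥0.00 = ¥224,392.50.

¥224,392.50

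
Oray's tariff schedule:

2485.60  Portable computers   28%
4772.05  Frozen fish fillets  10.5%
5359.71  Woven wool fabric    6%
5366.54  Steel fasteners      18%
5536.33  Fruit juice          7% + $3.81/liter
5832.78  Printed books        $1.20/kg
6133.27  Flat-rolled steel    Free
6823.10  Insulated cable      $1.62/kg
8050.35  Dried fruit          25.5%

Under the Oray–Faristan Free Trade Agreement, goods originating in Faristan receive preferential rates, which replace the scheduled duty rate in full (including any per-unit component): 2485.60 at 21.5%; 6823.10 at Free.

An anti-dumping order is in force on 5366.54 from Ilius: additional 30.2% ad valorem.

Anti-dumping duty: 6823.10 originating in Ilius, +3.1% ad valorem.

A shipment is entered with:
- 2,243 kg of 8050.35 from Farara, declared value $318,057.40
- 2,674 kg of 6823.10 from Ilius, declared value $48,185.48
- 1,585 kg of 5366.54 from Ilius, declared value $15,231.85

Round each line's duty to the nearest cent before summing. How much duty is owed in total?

Line 1 (8050.35, Farara, 2,243 kg, $318,057.40):
Base rate for 8050.35 is 25.5%.
Duty = $318,057.40 × 25.5% = $81,104.64.
Line 2 (6823.10, Ilius, 2,674 kg, $48,185.48):
Base rate for 6823.10 is $1.62/kg.
6823.10 has an FTA preferential rate, but origin Ilius is not Faristan; base rate stands.
Additional duty on 6823.10 from Ilius: +3.1% ad valorem. Applied ad valorem rate = 3.1%.
Duty = $48,185.48 × 3.1% + 2,674 × $1.62 = $5,825.63.
Line 3 (5366.54, Ilius, 1,585 kg, $15,231.85):
Base rate for 5366.54 is 18%.
Additional duty on 5366.54 from Ilius: +30.2%. Applied ad valorem rate: 18% + 30.2% = 48.2%.
Duty = $15,231.85 × 48.2% = $7,341.75.
Total = $81,104.64 + $5,825.63 + $7,341.75 = $94,272.02.

$94,272.02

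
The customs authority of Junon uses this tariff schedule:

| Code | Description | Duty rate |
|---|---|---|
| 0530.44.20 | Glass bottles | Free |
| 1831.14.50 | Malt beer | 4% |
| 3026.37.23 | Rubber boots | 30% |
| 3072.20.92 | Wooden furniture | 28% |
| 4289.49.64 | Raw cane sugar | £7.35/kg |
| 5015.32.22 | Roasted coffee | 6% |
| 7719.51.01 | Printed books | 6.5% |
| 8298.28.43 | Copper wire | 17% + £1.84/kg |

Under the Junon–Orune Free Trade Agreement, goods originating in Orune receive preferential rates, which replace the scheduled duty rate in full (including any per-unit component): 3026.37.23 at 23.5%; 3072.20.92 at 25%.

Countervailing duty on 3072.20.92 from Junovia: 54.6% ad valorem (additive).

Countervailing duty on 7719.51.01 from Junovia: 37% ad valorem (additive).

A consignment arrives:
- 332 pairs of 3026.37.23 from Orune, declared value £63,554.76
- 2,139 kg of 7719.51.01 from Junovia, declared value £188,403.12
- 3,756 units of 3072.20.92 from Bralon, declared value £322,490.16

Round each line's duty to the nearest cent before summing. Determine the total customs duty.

Line 1 (3026.37.23, Orune, 332 pairs, £63,554.76):
Base rate for 3026.37.23 is 30%.
Origin Orune qualifies under the Junon–Orune agreement and 3026.37.23 is covered: preferential rate 23.5% applies instead.
Duty = £63,554.76 × 23.5% = £14,935.37.
Line 2 (7719.51.01, Junovia, 2,139 kg, £188,403.12):
Base rate for 7719.51.01 is 6.5%.
Additional duty on 7719.51.01 from Junovia: +37%. Applied ad valorem rate: 6.5% + 37% = 43.5%.
Duty = £188,403.12 × 43.5% = £81,955.36.
Line 3 (3072.20.92, Bralon, 3,756 units, £322,490.16):
Base rate for 3072.20.92 is 28%.
3072.20.92 has an FTA preferential rate, but origin Bralon is not Orune; base rate stands.
The additional-duty order on 3072.20.92 targets Junovia, not Bralon; it does not apply.
Duty = £322,490.16 × 28% = £90,297.24.
Total = £14,935.37 + £81,955.36 + £90,297.24 = £187,187.97.

£187,187.97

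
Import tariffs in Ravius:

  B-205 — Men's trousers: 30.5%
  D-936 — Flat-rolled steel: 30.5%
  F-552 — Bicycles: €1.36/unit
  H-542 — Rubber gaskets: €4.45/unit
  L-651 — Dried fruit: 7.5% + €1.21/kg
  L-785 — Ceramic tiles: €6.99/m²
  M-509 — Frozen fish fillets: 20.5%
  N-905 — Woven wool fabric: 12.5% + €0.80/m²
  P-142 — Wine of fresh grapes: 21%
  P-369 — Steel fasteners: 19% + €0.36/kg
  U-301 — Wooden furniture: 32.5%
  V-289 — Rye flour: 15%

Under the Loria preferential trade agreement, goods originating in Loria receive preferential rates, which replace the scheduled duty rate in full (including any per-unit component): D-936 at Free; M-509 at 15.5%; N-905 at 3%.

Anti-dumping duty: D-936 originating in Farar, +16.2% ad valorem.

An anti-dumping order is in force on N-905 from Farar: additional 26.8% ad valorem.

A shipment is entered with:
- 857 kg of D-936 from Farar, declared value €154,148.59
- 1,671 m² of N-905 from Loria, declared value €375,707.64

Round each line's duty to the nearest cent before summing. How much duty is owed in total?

€83,258.62

Line 1 (D-936, Farar, 857 kg, €154,148.59):
Base rate for D-936 is 30.5%.
D-936 has an FTA preferential rate, but origin Farar is not Loria; base rate stands.
Additional duty on D-936 from Farar: +16.2%. Applied ad valorem rate: 30.5% + 16.2% = 46.7%.
Duty = €154,148.59 × 46.7% = €71,987.39.
Line 2 (N-905, Loria, 1,671 m², €375,707.64):
Base rate for N-905 is 12.5% + €0.80/m².
Origin Loria qualifies under the Ravius–Loria agreement and N-905 is covered: preferential rate 3% applies instead.
The additional-duty order on N-905 targets Farar, not Loria; it does not apply.
Duty = €375,707.64 × 3% = €11,271.23.
Total = €71,987.39 + €11,271.23 = €83,258.62.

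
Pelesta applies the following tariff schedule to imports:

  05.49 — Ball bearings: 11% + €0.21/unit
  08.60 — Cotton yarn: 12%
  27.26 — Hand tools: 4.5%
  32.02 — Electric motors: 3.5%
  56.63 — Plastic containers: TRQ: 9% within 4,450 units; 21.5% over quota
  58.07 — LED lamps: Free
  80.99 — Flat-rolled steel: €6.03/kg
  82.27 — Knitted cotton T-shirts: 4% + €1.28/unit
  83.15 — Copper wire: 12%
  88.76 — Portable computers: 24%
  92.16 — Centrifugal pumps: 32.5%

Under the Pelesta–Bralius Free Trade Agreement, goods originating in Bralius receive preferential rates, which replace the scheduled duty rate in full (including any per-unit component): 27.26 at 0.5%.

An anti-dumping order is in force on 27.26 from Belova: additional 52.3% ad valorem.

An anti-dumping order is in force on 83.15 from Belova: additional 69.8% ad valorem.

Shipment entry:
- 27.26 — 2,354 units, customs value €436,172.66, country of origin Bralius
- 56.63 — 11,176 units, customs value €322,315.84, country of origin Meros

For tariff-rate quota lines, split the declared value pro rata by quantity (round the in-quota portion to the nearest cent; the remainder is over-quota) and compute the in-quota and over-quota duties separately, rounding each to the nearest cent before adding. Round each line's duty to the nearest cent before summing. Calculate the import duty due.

€55,436.52

Line 1 (27.26, Bralius, 2,354 units, €436,172.66):
Base rate for 27.26 is 4.5%.
Origin Bralius qualifies under the Pelesta–Bralius agreement and 27.26 is covered: preferential rate 0.5% applies instead.
The additional-duty order on 27.26 targets Belova, not Bralius; it does not apply.
Duty = €436,172.66 × 0.5% = €2,180.86.
Line 2 (56.63, Meros, 11,176 units, €322,315.84):
Code 56.63 is under a tariff-rate quota (threshold 4,450 units). In-quota: 4,450 units at 9%; over-quota: 6,726 units at 21.5%.
Pro-rata value split: in-quota = €322,315.84 × 4,450/11,176 = €128,338.00; over-quota = €322,315.84 − €128,338.00 = €193,977.84.
In-quota duty = €128,338.00 × 9% = €11,550.42. Over-quota duty = €193,977.84 × 21.5% = €41,705.24.
Line duty = €11,550.42 + €41,705.24 = €53,255.66.
Total = €2,180.86 + €53,255.66 = €55,436.52.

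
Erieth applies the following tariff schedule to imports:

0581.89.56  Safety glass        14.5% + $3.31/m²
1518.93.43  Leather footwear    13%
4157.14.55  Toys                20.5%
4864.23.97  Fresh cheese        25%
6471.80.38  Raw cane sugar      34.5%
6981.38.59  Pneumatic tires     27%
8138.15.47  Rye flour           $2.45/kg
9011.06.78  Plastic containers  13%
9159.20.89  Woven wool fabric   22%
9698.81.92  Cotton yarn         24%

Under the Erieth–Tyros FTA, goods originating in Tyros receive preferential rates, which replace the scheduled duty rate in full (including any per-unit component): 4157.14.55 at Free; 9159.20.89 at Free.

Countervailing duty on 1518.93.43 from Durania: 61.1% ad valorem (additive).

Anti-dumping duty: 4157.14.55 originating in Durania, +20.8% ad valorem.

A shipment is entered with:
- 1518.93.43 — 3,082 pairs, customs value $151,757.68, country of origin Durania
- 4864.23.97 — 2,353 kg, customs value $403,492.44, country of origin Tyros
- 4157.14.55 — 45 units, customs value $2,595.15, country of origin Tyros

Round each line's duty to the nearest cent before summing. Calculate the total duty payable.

$213,325.55

Line 1 (1518.93.43, Durania, 3,082 pairs, $151,757.68):
Base rate for 1518.93.43 is 13%.
Additional duty on 1518.93.43 from Durania: +61.1%. Applied ad valorem rate: 13% + 61.1% = 74.1%.
Duty = $151,757.68 × 74.1% = $112,452.44.
Line 2 (4864.23.97, Tyros, 2,353 kg, $403,492.44):
Base rate for 4864.23.97 is 25%.
Origin Tyros is the FTA partner but 4864.23.97 is not on the preference list; base rate stands.
Duty = $403,492.44 × 25% = $100,873.11.
Line 3 (4157.14.55, Tyros, 45 units, $2,595.15):
Base rate for 4157.14.55 is 20.5%.
Origin Tyros qualifies under the Erieth–Tyros agreement and 4157.14.55 is covered: preferential rate Free applies instead.
The additional-duty order on 4157.14.55 targets Durania, not Tyros; it does not apply.
Duty = $2,595.15 × 0% = $0.00.
Total = $112,452.44 + $100,873.11 + $0.00 = $213,325.55.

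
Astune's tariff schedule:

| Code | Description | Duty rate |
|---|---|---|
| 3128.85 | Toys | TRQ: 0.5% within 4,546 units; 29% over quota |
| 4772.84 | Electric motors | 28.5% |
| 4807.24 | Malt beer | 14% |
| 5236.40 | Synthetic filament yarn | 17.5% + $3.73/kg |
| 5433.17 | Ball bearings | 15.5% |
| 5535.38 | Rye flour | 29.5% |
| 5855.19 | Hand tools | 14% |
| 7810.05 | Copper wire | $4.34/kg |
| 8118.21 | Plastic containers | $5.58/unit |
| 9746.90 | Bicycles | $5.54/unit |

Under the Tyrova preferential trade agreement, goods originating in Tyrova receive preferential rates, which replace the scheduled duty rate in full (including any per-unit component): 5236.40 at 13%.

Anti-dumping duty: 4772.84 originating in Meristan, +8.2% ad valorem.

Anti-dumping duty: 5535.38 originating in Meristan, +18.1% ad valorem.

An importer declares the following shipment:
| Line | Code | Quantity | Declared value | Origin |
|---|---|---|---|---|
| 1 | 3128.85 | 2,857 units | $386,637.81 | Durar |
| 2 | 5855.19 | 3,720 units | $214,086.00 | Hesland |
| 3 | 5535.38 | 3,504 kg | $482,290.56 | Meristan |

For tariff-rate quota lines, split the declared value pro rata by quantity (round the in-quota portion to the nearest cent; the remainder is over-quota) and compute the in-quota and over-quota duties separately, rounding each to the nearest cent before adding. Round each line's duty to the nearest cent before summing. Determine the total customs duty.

$261,475.54

Line 1 (3128.85, Durar, 2,857 units, $386,637.81):
Code 3128.85 is under a tariff-rate quota (threshold 4,546 units). Quantity 2,857 units is within the quota, so the in-quota rate 0.5% applies to the full value.
Duty = $386,637.81 × 0.5% = $1,933.19.
Line 2 (5855.19, Hesland, 3,720 units, $214,086.00):
Base rate for 5855.19 is 14%.
Duty = $214,086.00 × 14% = $29,972.04.
Line 3 (5535.38, Meristan, 3,504 kg, $482,290.56):
Base rate for 5535.38 is 29.5%.
Additional duty on 5535.38 from Meristan: +18.1%. Applied ad valorem rate: 29.5% + 18.1% = 47.6%.
Duty = $482,290.56 × 47.6% = $229,570.31.
Total = $1,933.19 + $29,972.04 + $229,570.31 = $261,475.54.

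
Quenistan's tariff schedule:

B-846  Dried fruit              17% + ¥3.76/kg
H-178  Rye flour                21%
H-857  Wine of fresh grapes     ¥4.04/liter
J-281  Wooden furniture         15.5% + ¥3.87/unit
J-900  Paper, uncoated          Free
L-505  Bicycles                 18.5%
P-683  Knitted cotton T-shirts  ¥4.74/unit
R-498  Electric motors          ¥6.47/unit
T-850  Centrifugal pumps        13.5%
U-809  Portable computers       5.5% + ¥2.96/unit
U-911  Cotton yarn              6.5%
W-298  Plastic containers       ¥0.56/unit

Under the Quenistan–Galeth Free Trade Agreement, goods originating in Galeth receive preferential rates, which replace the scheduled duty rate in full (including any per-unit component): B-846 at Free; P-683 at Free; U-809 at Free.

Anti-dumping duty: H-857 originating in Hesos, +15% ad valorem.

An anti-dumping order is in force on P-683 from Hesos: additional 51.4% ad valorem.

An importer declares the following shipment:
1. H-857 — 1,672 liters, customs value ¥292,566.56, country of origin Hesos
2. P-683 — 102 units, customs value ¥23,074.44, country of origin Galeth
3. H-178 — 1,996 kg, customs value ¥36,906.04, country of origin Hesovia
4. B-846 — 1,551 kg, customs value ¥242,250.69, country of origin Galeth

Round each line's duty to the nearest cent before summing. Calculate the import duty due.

Line 1 (H-857, Hesos, 1,672 liters, ¥292,566.56):
Base rate for H-857 is ¥4.04/liter.
Additional duty on H-857 from Hesos: +15% ad valorem. Applied ad valorem rate = 15%.
Duty = ¥292,566.56 × 15% + 1,672 × ¥4.04 = ¥50,639.86.
Line 2 (P-683, Galeth, 102 units, ¥23,074.44):
Base rate for P-683 is ¥4.74/unit.
Origin Galeth qualifies under the Quenistan–Galeth agreement and P-683 is covered: preferential rate Free applies instead.
The additional-duty order on P-683 targets Hesos, not Galeth; it does not apply.
Duty = ¥23,074.44 × 0% = ¥0.00.
Line 3 (H-178, Hesovia, 1,996 kg, ¥36,906.04):
Base rate for H-178 is 21%.
Duty = ¥36,906.04 × 21% = ¥7,750.27.
Line 4 (B-846, Galeth, 1,551 kg, ¥242,250.69):
Base rate for B-846 is 17% + ¥3.76/kg.
Origin Galeth qualifies under the Quenistan–Galeth agreement and B-846 is covered: preferential rate Free applies instead.
Duty = ¥242,250.69 × 0% = ¥0.00.
Total = ¥50,639.86 + ¥0.00 + ¥7,750.27 + ¥0.00 = ¥58,390.13.

¥58,390.13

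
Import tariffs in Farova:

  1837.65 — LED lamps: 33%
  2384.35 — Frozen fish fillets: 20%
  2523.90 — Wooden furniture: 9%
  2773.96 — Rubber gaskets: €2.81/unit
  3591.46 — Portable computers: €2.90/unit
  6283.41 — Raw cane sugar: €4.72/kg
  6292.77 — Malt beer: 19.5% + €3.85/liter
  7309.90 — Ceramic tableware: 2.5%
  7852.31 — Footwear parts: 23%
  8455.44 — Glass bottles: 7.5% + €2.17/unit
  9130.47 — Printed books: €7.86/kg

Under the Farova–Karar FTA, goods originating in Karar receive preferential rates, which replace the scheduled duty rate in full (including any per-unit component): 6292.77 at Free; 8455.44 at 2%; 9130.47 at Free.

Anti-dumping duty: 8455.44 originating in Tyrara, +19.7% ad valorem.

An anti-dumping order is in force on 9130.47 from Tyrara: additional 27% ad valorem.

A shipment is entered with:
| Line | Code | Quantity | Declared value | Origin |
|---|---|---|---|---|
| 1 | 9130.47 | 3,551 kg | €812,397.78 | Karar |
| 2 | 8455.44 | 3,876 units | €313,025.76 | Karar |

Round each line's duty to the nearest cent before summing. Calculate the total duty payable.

€6,260.52

Line 1 (9130.47, Karar, 3,551 kg, €812,397.78):
Base rate for 9130.47 is €7.86/kg.
Origin Karar qualifies under the Farova–Karar agreement and 9130.47 is covered: preferential rate Free applies instead.
The additional-duty order on 9130.47 targets Tyrara, not Karar; it does not apply.
Duty = €812,397.78 × 0% = €0.00.
Line 2 (8455.44, Karar, 3,876 units, €313,025.76):
Base rate for 8455.44 is 7.5% + €2.17/unit.
Origin Karar qualifies under the Farova–Karar agreement and 8455.44 is covered: preferential rate 2% applies instead.
The additional-duty order on 8455.44 targets Tyrara, not Karar; it does not apply.
Duty = €313,025.76 × 2% = €6,260.52.
Total = €0.00 + €6,260.52 = €6,260.52.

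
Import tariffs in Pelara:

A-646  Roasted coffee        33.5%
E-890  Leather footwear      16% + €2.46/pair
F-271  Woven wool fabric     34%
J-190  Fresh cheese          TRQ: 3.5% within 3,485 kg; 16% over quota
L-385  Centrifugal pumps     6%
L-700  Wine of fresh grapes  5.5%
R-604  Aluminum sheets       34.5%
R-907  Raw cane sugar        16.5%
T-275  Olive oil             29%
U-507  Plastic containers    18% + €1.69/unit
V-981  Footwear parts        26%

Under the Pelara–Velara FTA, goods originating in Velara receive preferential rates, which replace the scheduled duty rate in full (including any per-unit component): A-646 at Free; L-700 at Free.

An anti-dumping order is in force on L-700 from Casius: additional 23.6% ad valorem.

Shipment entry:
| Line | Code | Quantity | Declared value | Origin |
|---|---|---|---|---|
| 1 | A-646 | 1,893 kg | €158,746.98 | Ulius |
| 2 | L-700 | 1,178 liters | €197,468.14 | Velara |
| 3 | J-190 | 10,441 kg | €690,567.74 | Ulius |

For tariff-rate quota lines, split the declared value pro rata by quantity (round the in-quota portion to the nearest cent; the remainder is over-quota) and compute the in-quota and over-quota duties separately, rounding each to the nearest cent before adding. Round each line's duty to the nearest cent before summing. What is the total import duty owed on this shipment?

€134,858.84

Line 1 (A-646, Ulius, 1,893 kg, €158,746.98):
Base rate for A-646 is 33.5%.
A-646 has an FTA preferential rate, but origin Ulius is not Velara; base rate stands.
Duty = €158,746.98 × 33.5% = €53,180.24.
Line 2 (L-700, Velara, 1,178 liters, €197,468.14):
Base rate for L-700 is 5.5%.
Origin Velara qualifies under the Pelara–Velara agreement and L-700 is covered: preferential rate Free applies instead.
The additional-duty order on L-700 targets Casius, not Velara; it does not apply.
Duty = €197,468.14 × 0% = €0.00.
Line 3 (J-190, Ulius, 10,441 kg, €690,567.74):
Code J-190 is under a tariff-rate quota (threshold 3,485 kg). In-quota: 3,485 kg at 3.5%; over-quota: 6,956 kg at 16%.
Pro-rata value split: in-quota = €690,567.74 × 3,485/10,441 = €230,497.90; over-quota = €690,567.74 − €230,497.90 = €460,069.84.
In-quota duty = €230,497.90 × 3.5% = €8,067.43. Over-quota duty = €460,069.84 × 16% = €73,611.17.
Line duty = €8,067.43 + €73,611.17 = €81,678.60.
Total = €53,180.24 + €0.00 + €81,678.60 = €134,858.84.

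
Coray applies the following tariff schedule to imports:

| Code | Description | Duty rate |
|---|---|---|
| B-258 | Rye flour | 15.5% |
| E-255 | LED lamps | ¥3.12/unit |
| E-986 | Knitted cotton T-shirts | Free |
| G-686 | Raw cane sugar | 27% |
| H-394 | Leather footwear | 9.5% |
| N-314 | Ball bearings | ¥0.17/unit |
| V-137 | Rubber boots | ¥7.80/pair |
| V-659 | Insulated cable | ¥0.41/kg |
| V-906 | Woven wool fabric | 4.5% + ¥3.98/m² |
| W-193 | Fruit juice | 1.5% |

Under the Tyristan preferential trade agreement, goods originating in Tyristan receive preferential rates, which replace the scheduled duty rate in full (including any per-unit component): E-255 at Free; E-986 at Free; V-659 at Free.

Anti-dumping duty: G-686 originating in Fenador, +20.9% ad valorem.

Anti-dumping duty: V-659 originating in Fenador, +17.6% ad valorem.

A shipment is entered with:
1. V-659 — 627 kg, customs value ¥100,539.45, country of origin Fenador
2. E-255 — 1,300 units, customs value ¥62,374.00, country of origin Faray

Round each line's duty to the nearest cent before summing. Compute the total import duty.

¥22,008.01

Line 1 (V-659, Fenador, 627 kg, ¥100,539.45):
Base rate for V-659 is ¥0.41/kg.
V-659 has an FTA preferential rate, but origin Fenador is not Tyristan; base rate stands.
Additional duty on V-659 from Fenador: +17.6% ad valorem. Applied ad valorem rate = 17.6%.
Duty = ¥100,539.45 × 17.6% + 627 × ¥0.41 = ¥17,952.01.
Line 2 (E-255, Faray, 1,300 units, ¥62,374.00):
Base rate for E-255 is ¥3.12/unit.
E-255 has an FTA preferential rate, but origin Faray is not Tyristan; base rate stands.
Duty = 1,300 × ¥3.12 = ¥4,056.00.
Total = ¥17,952.01 + ¥4,056.00 = ¥22,008.01.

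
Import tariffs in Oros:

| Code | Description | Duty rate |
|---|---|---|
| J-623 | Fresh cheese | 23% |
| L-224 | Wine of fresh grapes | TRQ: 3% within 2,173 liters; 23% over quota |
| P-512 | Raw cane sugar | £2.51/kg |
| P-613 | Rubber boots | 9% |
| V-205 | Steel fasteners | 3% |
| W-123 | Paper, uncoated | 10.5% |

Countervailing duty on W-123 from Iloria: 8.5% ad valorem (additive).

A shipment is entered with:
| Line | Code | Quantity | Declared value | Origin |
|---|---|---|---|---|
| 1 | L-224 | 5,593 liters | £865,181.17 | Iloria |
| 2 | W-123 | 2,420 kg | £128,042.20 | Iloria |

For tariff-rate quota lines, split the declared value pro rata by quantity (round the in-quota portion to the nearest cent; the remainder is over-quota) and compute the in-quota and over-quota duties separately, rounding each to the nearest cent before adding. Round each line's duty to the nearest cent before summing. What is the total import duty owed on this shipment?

Line 1 (L-224, Iloria, 5,593 liters, £865,181.17):
Code L-224 is under a tariff-rate quota (threshold 2,173 liters). In-quota: 2,173 liters at 3%; over-quota: 3,420 liters at 23%.
Pro-rata value split: in-quota = £865,181.17 × 2,173/5,593 = £336,141.37; over-quota = £865,181.17 − £336,141.37 = £529,039.80.
In-quota duty = £336,141.37 × 3% = £10,084.24. Over-quota duty = £529,039.80 × 23% = £121,679.15.
Line duty = £10,084.24 + £121,679.15 = £131,763.39.
Line 2 (W-123, Iloria, 2,420 kg, £128,042.20):
Base rate for W-123 is 10.5%.
Additional duty on W-123 from Iloria: +8.5%. Applied ad valorem rate: 10.5% + 8.5% = 19%.
Duty = £128,042.20 × 19% = £24,328.02.
Total = £131,763.39 + £24,328.02 = £156,091.41.

£156,091.41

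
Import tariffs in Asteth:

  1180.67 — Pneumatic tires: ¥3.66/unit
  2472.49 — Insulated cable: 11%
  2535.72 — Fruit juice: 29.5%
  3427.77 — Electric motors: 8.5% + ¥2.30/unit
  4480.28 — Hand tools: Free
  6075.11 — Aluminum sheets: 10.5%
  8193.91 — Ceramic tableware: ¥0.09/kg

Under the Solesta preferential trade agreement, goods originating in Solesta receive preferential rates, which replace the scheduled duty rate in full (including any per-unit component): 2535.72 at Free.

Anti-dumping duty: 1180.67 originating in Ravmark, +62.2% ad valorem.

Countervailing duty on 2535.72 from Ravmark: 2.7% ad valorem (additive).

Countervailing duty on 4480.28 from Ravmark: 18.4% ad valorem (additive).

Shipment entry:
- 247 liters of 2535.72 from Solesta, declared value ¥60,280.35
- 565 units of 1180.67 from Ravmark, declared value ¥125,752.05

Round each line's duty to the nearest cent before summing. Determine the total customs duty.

Line 1 (2535.72, Solesta, 247 liters, ¥60,280.35):
Base rate for 2535.72 is 29.5%.
Origin Solesta qualifies under the Asteth–Solesta agreement and 2535.72 is covered: preferential rate Free applies instead.
The additional-duty order on 2535.72 targets Ravmark, not Solesta; it does not apply.
Duty = ¥60,280.35 × 0% = ¥0.00.
Line 2 (1180.67, Ravmark, 565 units, ¥125,752.05):
Base rate for 1180.67 is ¥3.66/unit.
Additional duty on 1180.67 from Ravmark: +62.2% ad valorem. Applied ad valorem rate = 62.2%.
Duty = ¥125,752.05 × 62.2% + 565 × ¥3.66 = ¥80,285.68.
Total = ¥0.00 + ¥80,285.68 = ¥80,285.68.

¥80,285.68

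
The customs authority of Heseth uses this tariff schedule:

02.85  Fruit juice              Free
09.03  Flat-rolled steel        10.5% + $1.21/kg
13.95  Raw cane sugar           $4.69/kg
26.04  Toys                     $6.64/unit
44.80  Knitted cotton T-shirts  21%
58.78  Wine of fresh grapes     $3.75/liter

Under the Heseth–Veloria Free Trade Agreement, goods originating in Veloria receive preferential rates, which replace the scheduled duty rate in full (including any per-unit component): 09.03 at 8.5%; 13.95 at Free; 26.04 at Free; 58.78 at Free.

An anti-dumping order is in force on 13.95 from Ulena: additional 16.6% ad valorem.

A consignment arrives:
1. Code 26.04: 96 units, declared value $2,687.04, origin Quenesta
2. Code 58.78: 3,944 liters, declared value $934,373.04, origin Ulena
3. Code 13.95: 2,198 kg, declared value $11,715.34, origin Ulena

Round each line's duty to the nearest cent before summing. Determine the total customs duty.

$27,680.81

Line 1 (26.04, Quenesta, 96 units, $2,687.04):
Base rate for 26.04 is $6.64/unit.
26.04 has an FTA preferential rate, but origin Quenesta is not Veloria; base rate stands.
Duty = 96 × $6.64 = $637.44.
Line 2 (58.78, Ulena, 3,944 liters, $934,373.04):
Base rate for 58.78 is $3.75/liter.
58.78 has an FTA preferential rate, but origin Ulena is not Veloria; base rate stands.
Duty = 3,944 × $3.75 = $14,790.00.
Line 3 (13.95, Ulena, 2,198 kg, $11,715.34):
Base rate for 13.95 is $4.69/kg.
13.95 has an FTA preferential rate, but origin Ulena is not Veloria; base rate stands.
Additional duty on 13.95 from Ulena: +16.6% ad valorem. Applied ad valorem rate = 16.6%.
Duty = $11,715.34 × 16.6% + 2,198 × $4.69 = $12,253.37.
Total = $637.44 + $14,790.00 + $12,253.37 = $27,680.81.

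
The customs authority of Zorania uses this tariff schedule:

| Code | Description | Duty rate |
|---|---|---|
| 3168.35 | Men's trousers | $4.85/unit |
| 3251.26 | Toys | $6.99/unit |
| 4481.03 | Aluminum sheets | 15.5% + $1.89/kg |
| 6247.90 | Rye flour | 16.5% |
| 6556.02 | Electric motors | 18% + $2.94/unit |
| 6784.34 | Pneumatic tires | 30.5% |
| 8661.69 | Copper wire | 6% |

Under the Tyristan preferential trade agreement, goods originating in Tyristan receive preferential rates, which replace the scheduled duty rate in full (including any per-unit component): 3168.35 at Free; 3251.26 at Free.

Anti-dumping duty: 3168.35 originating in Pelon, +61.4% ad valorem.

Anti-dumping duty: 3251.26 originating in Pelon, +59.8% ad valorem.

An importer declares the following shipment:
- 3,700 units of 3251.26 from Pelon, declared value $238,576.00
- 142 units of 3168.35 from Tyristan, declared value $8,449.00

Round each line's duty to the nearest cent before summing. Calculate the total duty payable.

Line 1 (3251.26, Pelon, 3,700 units, $238,576.00):
Base rate for 3251.26 is $6.99/unit.
3251.26 has an FTA preferential rate, but origin Pelon is not Tyristan; base rate stands.
Additional duty on 3251.26 from Pelon: +59.8% ad valorem. Applied ad valorem rate = 59.8%.
Duty = $238,576.00 × 59.8% + 3,700 × $6.99 = $168,531.45.
Line 2 (3168.35, Tyristan, 142 units, $8,449.00):
Base rate for 3168.35 is $4.85/unit.
Origin Tyristan qualifies under the Zorania–Tyristan agreement and 3168.35 is covered: preferential rate Free applies instead.
The additional-duty order on 3168.35 targets Pelon, not Tyristan; it does not apply.
Duty = $8,449.00 × 0% = $0.00.
Total = $168,531.45 + $0.00 = $168,531.45.

$168,531.45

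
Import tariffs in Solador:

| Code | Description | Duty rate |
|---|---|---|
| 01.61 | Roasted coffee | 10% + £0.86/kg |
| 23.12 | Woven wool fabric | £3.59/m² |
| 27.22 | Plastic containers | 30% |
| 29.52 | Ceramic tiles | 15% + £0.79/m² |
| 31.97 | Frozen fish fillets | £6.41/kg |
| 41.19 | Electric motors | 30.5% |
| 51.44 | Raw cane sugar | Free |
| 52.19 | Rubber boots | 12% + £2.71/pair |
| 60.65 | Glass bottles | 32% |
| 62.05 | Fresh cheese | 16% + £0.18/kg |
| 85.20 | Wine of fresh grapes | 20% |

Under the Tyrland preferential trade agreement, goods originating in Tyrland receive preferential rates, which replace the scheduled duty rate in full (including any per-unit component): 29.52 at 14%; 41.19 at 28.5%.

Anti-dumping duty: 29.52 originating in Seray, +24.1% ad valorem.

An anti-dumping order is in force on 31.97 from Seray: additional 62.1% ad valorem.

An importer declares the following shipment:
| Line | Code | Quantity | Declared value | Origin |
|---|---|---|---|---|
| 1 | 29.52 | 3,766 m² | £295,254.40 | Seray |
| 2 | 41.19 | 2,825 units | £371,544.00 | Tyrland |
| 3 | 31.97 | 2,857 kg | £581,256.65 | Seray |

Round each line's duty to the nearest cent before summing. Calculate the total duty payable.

Line 1 (29.52, Seray, 3,766 m², £295,254.40):
Base rate for 29.52 is 15% + £0.79/m².
29.52 has an FTA preferential rate, but origin Seray is not Tyrland; base rate stands.
Additional duty on 29.52 from Seray: +24.1%. Applied ad valorem rate: 15% + 24.1% = 39.1%.
Duty = £295,254.40 × 39.1% + 3,766 × £0.79 = £118,419.61.
Line 2 (41.19, Tyrland, 2,825 units, £371,544.00):
Base rate for 41.19 is 30.5%.
Origin Tyrland qualifies under the Solador–Tyrland agreement and 41.19 is covered: preferential rate 28.5% applies instead.
Duty = £371,544.00 × 28.5% = £105,890.04.
Line 3 (31.97, Seray, 2,857 kg, £581,256.65):
Base rate for 31.97 is £6.41/kg.
Additional duty on 31.97 from Seray: +62.1% ad valorem. Applied ad valorem rate = 62.1%.
Duty = £581,256.65 × 62.1% + 2,857 × £6.41 = £379,273.75.
Total = £118,419.61 + £105,890.04 + £379,273.75 = £603,583.40.

£603,583.40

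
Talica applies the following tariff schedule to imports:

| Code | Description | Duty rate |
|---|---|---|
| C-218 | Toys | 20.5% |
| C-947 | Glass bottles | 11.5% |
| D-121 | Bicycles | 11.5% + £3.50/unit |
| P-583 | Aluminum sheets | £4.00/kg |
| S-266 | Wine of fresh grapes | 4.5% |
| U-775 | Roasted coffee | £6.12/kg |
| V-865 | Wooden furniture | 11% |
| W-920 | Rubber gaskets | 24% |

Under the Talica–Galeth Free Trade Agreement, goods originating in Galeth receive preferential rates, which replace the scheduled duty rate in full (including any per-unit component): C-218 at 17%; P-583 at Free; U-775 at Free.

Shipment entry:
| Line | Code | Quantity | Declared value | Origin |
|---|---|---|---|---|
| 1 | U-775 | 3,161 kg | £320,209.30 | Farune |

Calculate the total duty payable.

Line 1 (U-775, Farune, 3,161 kg, £320,209.30):
Base rate for U-775 is £6.12/kg.
U-775 has an FTA preferential rate, but origin Farune is not Galeth; base rate stands.
Duty = 3,161 × £6.12 = £19,345.32.

£19,345.32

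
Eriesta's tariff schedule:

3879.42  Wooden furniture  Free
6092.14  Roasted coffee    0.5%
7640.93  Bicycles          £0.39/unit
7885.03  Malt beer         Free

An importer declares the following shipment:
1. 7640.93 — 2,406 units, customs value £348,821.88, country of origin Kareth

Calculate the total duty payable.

Line 1 (7640.93, Kareth, 2,406 units, £348,821.88):
Base rate for 7640.93 is £0.39/unit.
Duty = 2,406 × £0.39 = £938.34.

£938.34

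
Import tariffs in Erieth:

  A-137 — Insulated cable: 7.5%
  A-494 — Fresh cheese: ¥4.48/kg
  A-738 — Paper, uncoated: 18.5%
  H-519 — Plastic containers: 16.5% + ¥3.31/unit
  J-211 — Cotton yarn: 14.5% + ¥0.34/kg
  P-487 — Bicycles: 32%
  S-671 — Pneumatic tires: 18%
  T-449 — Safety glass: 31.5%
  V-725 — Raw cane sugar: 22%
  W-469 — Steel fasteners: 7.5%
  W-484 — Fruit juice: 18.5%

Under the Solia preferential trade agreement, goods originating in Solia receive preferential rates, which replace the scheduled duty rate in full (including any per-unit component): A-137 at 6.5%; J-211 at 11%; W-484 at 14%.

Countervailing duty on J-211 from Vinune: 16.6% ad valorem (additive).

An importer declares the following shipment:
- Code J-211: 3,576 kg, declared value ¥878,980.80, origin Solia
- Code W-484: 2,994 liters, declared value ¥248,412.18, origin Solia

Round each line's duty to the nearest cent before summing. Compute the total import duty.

¥131,465.60

Line 1 (J-211, Solia, 3,576 kg, ¥878,980.80):
Base rate for J-211 is 14.5% + ¥0.34/kg.
Origin Solia qualifies under the Erieth–Solia agreement and J-211 is covered: preferential rate 11% applies instead.
The additional-duty order on J-211 targets Vinune, not Solia; it does not apply.
Duty = ¥878,980.80 × 11% = ¥96,687.89.
Line 2 (W-484, Solia, 2,994 liters, ¥248,412.18):
Base rate for W-484 is 18.5%.
Origin Solia qualifies under the Erieth–Solia agreement and W-484 is covered: preferential rate 14% applies instead.
Duty = ¥248,412.18 × 14% = ¥34,777.71.
Total = ¥96,687.89 + ¥34,777.71 = ¥131,465.60.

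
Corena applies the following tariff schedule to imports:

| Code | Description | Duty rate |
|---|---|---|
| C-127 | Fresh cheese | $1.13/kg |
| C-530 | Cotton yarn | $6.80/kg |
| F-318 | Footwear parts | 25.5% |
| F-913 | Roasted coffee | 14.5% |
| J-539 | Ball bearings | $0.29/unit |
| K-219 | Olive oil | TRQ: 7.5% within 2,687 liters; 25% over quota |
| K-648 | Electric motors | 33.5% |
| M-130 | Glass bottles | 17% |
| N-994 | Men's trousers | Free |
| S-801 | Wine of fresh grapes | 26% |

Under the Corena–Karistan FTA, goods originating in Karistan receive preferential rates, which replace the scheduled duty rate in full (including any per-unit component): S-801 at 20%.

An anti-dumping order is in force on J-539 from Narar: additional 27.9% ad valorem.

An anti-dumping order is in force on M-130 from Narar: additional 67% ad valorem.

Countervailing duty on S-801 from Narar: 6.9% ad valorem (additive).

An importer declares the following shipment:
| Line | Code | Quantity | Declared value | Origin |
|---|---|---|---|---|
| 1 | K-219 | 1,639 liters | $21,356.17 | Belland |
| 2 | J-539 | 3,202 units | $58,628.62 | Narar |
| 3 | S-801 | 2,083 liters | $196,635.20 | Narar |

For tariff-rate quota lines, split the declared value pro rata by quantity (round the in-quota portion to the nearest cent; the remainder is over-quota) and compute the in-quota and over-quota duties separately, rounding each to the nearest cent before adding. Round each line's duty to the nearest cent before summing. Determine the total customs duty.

$83,580.65

Line 1 (K-219, Belland, 1,639 liters, $21,356.17):
Code K-219 is under a tariff-rate quota (threshold 2,687 liters). Quantity 1,639 liters is within the quota, so the in-quota rate 7.5% applies to the full value.
Duty = $21,356.17 × 7.5% = $1,601.71.
Line 2 (J-539, Narar, 3,202 units, $58,628.62):
Base rate for J-539 is $0.29/unit.
Additional duty on J-539 from Narar: +27.9% ad valorem. Applied ad valorem rate = 27.9%.
Duty = $58,628.62 × 27.9% + 3,202 × $0.29 = $17,285.96.
Line 3 (S-801, Narar, 2,083 liters, $196,635.20):
Base rate for S-801 is 26%.
S-801 has an FTA preferential rate, but origin Narar is not Karistan; base rate stands.
Additional duty on S-801 from Narar: +6.9%. Applied ad valorem rate: 26% + 6.9% = 32.9%.
Duty = $196,635.20 × 32.9% = $64,692.98.
Total = $1,601.71 + $17,285.96 + $64,692.98 = $83,580.65.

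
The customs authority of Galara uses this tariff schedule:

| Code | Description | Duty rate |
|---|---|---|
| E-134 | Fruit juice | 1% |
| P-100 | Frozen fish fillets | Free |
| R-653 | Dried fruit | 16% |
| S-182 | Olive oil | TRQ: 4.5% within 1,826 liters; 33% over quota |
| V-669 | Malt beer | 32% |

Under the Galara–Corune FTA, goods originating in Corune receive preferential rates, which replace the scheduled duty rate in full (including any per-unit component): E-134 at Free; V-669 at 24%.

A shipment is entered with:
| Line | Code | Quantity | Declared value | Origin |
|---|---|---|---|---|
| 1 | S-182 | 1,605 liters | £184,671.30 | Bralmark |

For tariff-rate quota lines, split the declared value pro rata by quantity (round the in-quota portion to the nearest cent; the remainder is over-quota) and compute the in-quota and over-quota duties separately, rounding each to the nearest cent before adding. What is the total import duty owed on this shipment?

Line 1 (S-182, Bralmark, 1,605 liters, £184,671.30):
Code S-182 is under a tariff-rate quota (threshold 1,826 liters). Quantity 1,605 liters is within the quota, so the in-quota rate 4.5% applies to the full value.
Duty = £184,671.30 × 4.5% = £8,310.21.

£8,310.21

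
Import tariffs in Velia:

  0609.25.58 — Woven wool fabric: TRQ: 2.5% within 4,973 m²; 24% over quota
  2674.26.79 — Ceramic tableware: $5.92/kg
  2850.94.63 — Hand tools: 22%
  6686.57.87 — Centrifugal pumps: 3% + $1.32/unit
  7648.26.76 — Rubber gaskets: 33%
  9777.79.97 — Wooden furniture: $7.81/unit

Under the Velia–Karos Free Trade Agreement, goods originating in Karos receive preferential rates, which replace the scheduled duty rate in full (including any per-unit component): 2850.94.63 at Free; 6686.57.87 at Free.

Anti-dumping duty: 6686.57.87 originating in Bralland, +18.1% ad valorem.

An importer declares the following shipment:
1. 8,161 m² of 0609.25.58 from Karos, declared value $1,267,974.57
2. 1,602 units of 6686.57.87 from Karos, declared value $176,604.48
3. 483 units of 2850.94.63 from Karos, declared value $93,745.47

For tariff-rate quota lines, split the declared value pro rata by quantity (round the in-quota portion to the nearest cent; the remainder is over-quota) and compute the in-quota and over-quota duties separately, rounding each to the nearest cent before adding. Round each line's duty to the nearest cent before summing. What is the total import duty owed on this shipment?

$138,193.07

Line 1 (0609.25.58, Karos, 8,161 m², $1,267,974.57):
Code 0609.25.58 is under a tariff-rate quota (threshold 4,973 m²). In-quota: 4,973 m² at 2.5%; over-quota: 3,188 m² at 24%.
Pro-rata value split: in-quota = $1,267,974.57 × 4,973/8,161 = $772,655.01; over-quota = $1,267,974.57 − $772,655.01 = $495,319.56.
In-quota duty = $772,655.01 × 2.5% = $19,316.38. Over-quota duty = $495,319.56 × 24% = $118,876.69.
Line duty = $19,316.38 + $118,876.69 = $138,193.07.
Line 2 (6686.57.87, Karos, 1,602 units, $176,604.48):
Base rate for 6686.57.87 is 3% + $1.32/unit.
Origin Karos qualifies under the Velia–Karos agreement and 6686.57.87 is covered: preferential rate Free applies instead.
The additional-duty order on 6686.57.87 targets Bralland, not Karos; it does not apply.
Duty = $176,604.48 × 0% = $0.00.
Line 3 (2850.94.63, Karos, 483 units, $93,745.47):
Base rate for 2850.94.63 is 22%.
Origin Karos qualifies under the Velia–Karos agreement and 2850.94.63 is covered: preferential rate Free applies instead.
Duty = $93,745.47 × 0% = $0.00.
Total = $138,193.07 + $0.00 + $0.00 = $138,193.07.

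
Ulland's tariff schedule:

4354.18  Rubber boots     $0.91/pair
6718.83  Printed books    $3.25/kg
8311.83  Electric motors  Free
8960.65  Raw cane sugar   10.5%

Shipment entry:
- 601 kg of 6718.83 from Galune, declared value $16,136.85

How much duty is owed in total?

Line 1 (6718.83, Galune, 601 kg, $16,136.85):
Base rate for 6718.83 is $3.25/kg.
Duty = 601 × $3.25 = $1,953.25.

$1,953.25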